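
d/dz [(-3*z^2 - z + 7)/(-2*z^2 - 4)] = (-z^2 + 26*z + 2)/(2*(z^4 + 4*z^2 + 4))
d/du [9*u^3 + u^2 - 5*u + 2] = 27*u^2 + 2*u - 5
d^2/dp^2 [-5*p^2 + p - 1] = -10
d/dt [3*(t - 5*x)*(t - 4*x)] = 6*t - 27*x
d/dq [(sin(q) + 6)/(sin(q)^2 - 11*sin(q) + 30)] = (-12*sin(q) + cos(q)^2 + 95)*cos(q)/(sin(q)^2 - 11*sin(q) + 30)^2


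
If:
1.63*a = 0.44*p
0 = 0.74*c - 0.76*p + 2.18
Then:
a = 0.269938650306748*p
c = 1.02702702702703*p - 2.94594594594595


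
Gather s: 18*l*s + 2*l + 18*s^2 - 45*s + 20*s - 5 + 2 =2*l + 18*s^2 + s*(18*l - 25) - 3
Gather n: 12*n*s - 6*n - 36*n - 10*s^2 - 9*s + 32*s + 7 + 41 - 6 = n*(12*s - 42) - 10*s^2 + 23*s + 42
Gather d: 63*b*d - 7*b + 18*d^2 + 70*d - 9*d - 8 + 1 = -7*b + 18*d^2 + d*(63*b + 61) - 7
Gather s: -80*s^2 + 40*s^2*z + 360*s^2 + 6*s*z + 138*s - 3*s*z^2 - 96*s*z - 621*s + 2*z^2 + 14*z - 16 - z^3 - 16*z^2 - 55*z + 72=s^2*(40*z + 280) + s*(-3*z^2 - 90*z - 483) - z^3 - 14*z^2 - 41*z + 56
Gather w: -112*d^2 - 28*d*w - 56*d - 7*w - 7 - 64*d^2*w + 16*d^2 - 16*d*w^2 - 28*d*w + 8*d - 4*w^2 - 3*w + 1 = -96*d^2 - 48*d + w^2*(-16*d - 4) + w*(-64*d^2 - 56*d - 10) - 6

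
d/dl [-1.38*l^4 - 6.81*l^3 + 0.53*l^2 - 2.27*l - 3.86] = -5.52*l^3 - 20.43*l^2 + 1.06*l - 2.27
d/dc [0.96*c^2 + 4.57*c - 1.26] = 1.92*c + 4.57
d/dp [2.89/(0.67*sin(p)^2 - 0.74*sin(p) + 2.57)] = (2.1386 - 3.8726*sin(p))*cos(p)/(0.67*sin(p)^2 - 0.74*sin(p) + 2.57)^2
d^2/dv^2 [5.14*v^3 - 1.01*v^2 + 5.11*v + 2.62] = 30.84*v - 2.02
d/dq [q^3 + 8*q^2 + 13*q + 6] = 3*q^2 + 16*q + 13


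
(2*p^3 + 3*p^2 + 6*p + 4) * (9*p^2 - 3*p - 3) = 18*p^5 + 21*p^4 + 39*p^3 + 9*p^2 - 30*p - 12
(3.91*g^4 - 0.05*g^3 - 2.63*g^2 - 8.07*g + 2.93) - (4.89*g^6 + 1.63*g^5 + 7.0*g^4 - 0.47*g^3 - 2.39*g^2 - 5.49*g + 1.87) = -4.89*g^6 - 1.63*g^5 - 3.09*g^4 + 0.42*g^3 - 0.24*g^2 - 2.58*g + 1.06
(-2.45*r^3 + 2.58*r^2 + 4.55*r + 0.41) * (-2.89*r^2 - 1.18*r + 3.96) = 7.0805*r^5 - 4.5652*r^4 - 25.8959*r^3 + 3.6629*r^2 + 17.5342*r + 1.6236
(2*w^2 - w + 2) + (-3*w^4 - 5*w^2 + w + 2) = -3*w^4 - 3*w^2 + 4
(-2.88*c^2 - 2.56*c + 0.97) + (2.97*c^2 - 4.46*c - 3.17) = 0.0900000000000003*c^2 - 7.02*c - 2.2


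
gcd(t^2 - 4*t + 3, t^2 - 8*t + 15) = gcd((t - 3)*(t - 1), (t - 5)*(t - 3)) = t - 3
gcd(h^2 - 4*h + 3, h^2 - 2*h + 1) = h - 1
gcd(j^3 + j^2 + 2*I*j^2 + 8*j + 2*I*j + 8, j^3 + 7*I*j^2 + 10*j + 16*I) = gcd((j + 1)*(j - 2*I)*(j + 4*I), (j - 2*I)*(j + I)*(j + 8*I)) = j - 2*I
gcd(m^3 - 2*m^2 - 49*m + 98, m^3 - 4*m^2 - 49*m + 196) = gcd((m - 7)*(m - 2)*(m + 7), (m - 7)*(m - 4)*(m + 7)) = m^2 - 49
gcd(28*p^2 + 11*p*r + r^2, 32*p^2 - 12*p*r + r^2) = 1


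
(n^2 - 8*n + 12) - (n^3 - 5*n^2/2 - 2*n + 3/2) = -n^3 + 7*n^2/2 - 6*n + 21/2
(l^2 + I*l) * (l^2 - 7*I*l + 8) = l^4 - 6*I*l^3 + 15*l^2 + 8*I*l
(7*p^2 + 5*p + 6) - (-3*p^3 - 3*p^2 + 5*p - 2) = 3*p^3 + 10*p^2 + 8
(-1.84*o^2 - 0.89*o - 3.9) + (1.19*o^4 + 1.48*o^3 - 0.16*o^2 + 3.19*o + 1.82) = 1.19*o^4 + 1.48*o^3 - 2.0*o^2 + 2.3*o - 2.08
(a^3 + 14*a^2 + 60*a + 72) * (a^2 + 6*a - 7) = a^5 + 20*a^4 + 137*a^3 + 334*a^2 + 12*a - 504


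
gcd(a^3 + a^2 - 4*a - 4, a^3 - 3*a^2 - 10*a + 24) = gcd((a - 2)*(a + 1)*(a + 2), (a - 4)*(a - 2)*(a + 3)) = a - 2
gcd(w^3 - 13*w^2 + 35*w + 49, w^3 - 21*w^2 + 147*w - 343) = w^2 - 14*w + 49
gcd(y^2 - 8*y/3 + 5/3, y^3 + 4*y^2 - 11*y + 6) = y - 1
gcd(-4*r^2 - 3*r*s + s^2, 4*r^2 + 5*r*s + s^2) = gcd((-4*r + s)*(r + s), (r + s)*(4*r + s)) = r + s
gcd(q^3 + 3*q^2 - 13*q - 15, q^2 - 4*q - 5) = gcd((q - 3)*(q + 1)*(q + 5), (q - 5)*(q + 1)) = q + 1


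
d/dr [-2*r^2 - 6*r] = -4*r - 6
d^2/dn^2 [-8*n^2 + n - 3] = -16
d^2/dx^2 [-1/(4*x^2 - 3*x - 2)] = 2*(-16*x^2 + 12*x + (8*x - 3)^2 + 8)/(-4*x^2 + 3*x + 2)^3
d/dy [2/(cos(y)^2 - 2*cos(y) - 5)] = 4*(cos(y) - 1)*sin(y)/(sin(y)^2 + 2*cos(y) + 4)^2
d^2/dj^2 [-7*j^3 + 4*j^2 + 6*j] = 8 - 42*j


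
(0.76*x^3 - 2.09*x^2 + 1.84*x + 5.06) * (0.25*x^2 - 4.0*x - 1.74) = 0.19*x^5 - 3.5625*x^4 + 7.4976*x^3 - 2.4584*x^2 - 23.4416*x - 8.8044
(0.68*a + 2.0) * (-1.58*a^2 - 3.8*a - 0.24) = -1.0744*a^3 - 5.744*a^2 - 7.7632*a - 0.48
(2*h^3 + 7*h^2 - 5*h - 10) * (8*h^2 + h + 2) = 16*h^5 + 58*h^4 - 29*h^3 - 71*h^2 - 20*h - 20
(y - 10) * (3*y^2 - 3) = 3*y^3 - 30*y^2 - 3*y + 30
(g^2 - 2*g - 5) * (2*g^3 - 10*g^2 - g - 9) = 2*g^5 - 14*g^4 + 9*g^3 + 43*g^2 + 23*g + 45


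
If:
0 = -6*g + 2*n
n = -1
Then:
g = -1/3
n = -1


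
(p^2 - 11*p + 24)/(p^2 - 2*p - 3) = (p - 8)/(p + 1)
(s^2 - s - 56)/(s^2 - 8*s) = (s + 7)/s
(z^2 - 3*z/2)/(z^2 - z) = (z - 3/2)/(z - 1)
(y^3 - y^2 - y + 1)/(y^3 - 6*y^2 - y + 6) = (y - 1)/(y - 6)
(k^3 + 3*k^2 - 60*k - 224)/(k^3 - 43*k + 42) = (k^2 - 4*k - 32)/(k^2 - 7*k + 6)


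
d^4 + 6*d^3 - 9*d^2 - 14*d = d*(d - 2)*(d + 1)*(d + 7)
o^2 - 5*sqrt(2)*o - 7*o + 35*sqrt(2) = (o - 7)*(o - 5*sqrt(2))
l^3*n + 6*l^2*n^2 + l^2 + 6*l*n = l*(l + 6*n)*(l*n + 1)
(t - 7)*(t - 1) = t^2 - 8*t + 7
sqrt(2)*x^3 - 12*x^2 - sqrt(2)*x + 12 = (x - 1)*(x - 6*sqrt(2))*(sqrt(2)*x + sqrt(2))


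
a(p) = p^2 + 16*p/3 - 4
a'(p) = 2*p + 16/3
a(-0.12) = -4.63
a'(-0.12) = 5.09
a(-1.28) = -9.19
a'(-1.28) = 2.77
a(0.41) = -1.65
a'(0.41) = 6.15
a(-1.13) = -8.75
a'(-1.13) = 3.07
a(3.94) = 32.54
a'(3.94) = 13.21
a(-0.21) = -5.08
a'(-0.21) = 4.91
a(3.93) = 32.40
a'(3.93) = 13.19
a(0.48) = -1.21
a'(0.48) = 6.29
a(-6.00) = 0.00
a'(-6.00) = -6.67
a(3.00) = 21.00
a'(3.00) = 11.33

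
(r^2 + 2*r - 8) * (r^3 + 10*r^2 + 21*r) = r^5 + 12*r^4 + 33*r^3 - 38*r^2 - 168*r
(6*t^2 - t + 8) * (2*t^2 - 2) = 12*t^4 - 2*t^3 + 4*t^2 + 2*t - 16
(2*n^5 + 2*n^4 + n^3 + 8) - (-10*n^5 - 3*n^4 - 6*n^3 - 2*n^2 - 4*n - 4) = 12*n^5 + 5*n^4 + 7*n^3 + 2*n^2 + 4*n + 12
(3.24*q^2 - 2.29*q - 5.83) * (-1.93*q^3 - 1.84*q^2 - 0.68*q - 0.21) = -6.2532*q^5 - 1.5419*q^4 + 13.2623*q^3 + 11.604*q^2 + 4.4453*q + 1.2243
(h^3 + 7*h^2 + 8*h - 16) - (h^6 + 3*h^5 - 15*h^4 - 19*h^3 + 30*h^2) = -h^6 - 3*h^5 + 15*h^4 + 20*h^3 - 23*h^2 + 8*h - 16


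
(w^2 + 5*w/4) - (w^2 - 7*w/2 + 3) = 19*w/4 - 3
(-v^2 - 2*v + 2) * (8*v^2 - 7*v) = -8*v^4 - 9*v^3 + 30*v^2 - 14*v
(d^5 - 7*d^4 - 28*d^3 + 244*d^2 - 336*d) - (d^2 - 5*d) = d^5 - 7*d^4 - 28*d^3 + 243*d^2 - 331*d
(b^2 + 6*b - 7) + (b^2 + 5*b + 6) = 2*b^2 + 11*b - 1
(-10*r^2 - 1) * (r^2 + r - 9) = -10*r^4 - 10*r^3 + 89*r^2 - r + 9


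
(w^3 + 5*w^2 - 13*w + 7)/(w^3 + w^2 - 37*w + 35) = (w - 1)/(w - 5)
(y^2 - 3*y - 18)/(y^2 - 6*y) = (y + 3)/y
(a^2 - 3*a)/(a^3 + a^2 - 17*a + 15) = a/(a^2 + 4*a - 5)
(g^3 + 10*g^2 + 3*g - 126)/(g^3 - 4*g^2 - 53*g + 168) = (g + 6)/(g - 8)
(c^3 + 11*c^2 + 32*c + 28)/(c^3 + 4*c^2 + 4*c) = (c + 7)/c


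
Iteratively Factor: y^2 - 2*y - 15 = (y + 3)*(y - 5)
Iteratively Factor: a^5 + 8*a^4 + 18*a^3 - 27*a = (a)*(a^4 + 8*a^3 + 18*a^2 - 27) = a*(a + 3)*(a^3 + 5*a^2 + 3*a - 9) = a*(a - 1)*(a + 3)*(a^2 + 6*a + 9) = a*(a - 1)*(a + 3)^2*(a + 3)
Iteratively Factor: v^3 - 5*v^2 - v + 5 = (v - 5)*(v^2 - 1) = (v - 5)*(v - 1)*(v + 1)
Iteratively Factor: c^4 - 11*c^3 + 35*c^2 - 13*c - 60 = (c - 5)*(c^3 - 6*c^2 + 5*c + 12) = (c - 5)*(c - 4)*(c^2 - 2*c - 3) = (c - 5)*(c - 4)*(c - 3)*(c + 1)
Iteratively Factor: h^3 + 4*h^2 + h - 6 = (h + 2)*(h^2 + 2*h - 3) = (h - 1)*(h + 2)*(h + 3)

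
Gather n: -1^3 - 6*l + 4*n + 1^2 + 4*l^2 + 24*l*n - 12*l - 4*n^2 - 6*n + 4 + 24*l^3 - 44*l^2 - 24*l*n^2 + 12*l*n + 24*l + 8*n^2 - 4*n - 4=24*l^3 - 40*l^2 + 6*l + n^2*(4 - 24*l) + n*(36*l - 6)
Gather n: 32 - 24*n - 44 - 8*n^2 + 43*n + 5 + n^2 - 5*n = -7*n^2 + 14*n - 7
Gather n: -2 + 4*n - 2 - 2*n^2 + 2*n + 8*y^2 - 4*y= -2*n^2 + 6*n + 8*y^2 - 4*y - 4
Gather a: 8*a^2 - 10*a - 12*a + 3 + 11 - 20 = 8*a^2 - 22*a - 6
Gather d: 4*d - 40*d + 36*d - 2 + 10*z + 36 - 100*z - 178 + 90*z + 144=0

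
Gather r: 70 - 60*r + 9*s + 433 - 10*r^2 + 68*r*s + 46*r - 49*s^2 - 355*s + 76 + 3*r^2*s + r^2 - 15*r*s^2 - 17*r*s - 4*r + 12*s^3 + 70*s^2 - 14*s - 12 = r^2*(3*s - 9) + r*(-15*s^2 + 51*s - 18) + 12*s^3 + 21*s^2 - 360*s + 567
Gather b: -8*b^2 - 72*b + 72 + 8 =-8*b^2 - 72*b + 80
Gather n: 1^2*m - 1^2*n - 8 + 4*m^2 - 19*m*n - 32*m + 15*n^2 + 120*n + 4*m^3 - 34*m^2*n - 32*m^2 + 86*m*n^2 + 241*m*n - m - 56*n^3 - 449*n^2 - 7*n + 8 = 4*m^3 - 28*m^2 - 32*m - 56*n^3 + n^2*(86*m - 434) + n*(-34*m^2 + 222*m + 112)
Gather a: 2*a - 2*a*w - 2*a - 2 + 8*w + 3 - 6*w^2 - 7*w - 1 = -2*a*w - 6*w^2 + w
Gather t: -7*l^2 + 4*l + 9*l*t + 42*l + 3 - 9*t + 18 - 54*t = -7*l^2 + 46*l + t*(9*l - 63) + 21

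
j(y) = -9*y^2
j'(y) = -18*y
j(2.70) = -65.61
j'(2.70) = -48.60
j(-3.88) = -135.49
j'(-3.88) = 69.84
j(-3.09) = -85.93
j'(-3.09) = 55.62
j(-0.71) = -4.54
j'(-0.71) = 12.78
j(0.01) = -0.00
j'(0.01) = -0.18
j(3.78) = -128.60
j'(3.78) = -68.04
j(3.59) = -115.99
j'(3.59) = -64.62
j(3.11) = -87.05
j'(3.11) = -55.98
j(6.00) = -324.00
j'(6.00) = -108.00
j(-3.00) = -81.00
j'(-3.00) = 54.00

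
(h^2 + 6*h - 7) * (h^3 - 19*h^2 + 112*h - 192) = h^5 - 13*h^4 - 9*h^3 + 613*h^2 - 1936*h + 1344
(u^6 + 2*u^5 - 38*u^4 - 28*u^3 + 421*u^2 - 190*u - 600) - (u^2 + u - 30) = u^6 + 2*u^5 - 38*u^4 - 28*u^3 + 420*u^2 - 191*u - 570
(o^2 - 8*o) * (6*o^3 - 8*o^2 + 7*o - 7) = 6*o^5 - 56*o^4 + 71*o^3 - 63*o^2 + 56*o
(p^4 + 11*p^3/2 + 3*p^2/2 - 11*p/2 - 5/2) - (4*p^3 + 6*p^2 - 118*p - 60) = p^4 + 3*p^3/2 - 9*p^2/2 + 225*p/2 + 115/2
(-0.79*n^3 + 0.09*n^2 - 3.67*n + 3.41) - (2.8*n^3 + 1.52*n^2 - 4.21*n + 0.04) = -3.59*n^3 - 1.43*n^2 + 0.54*n + 3.37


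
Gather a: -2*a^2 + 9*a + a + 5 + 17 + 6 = -2*a^2 + 10*a + 28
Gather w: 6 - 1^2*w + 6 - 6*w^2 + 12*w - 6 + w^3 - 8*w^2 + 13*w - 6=w^3 - 14*w^2 + 24*w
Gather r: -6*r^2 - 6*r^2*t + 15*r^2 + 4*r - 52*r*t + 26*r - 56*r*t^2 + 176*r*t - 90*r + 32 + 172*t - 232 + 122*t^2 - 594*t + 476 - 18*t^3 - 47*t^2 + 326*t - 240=r^2*(9 - 6*t) + r*(-56*t^2 + 124*t - 60) - 18*t^3 + 75*t^2 - 96*t + 36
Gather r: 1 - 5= -4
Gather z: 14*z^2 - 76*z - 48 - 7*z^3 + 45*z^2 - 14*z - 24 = -7*z^3 + 59*z^2 - 90*z - 72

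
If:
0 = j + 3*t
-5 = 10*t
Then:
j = 3/2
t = -1/2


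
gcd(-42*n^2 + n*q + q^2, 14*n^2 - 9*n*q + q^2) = 1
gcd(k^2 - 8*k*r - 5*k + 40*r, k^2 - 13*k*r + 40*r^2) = -k + 8*r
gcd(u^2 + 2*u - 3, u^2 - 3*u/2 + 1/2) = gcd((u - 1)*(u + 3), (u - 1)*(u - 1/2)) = u - 1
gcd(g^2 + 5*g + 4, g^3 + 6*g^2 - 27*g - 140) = g + 4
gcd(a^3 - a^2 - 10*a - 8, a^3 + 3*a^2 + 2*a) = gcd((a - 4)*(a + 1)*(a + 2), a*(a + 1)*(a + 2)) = a^2 + 3*a + 2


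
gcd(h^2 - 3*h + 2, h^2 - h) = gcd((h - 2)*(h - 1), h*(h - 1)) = h - 1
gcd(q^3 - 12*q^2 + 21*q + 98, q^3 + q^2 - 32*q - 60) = q + 2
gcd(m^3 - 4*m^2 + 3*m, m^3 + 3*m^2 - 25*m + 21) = m^2 - 4*m + 3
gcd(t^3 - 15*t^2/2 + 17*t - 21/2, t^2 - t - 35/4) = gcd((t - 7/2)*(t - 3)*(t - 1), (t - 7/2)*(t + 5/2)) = t - 7/2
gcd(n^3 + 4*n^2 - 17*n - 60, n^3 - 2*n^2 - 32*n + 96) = n - 4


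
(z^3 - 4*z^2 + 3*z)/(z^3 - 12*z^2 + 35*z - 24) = z/(z - 8)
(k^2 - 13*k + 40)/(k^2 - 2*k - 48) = (k - 5)/(k + 6)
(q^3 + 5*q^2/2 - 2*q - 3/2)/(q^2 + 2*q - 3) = q + 1/2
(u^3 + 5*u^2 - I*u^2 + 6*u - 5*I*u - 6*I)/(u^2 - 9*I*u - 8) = (u^2 + 5*u + 6)/(u - 8*I)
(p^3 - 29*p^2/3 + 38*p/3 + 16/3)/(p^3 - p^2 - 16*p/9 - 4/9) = 3*(p - 8)/(3*p + 2)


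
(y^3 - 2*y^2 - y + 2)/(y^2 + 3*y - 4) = (y^2 - y - 2)/(y + 4)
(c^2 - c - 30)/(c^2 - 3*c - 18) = (c + 5)/(c + 3)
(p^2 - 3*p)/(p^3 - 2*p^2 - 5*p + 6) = p/(p^2 + p - 2)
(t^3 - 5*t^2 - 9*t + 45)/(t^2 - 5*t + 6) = (t^2 - 2*t - 15)/(t - 2)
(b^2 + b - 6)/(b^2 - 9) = (b - 2)/(b - 3)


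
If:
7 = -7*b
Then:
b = -1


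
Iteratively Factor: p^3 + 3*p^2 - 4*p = (p + 4)*(p^2 - p) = p*(p + 4)*(p - 1)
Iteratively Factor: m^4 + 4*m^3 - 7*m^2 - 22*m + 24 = (m - 1)*(m^3 + 5*m^2 - 2*m - 24) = (m - 1)*(m + 4)*(m^2 + m - 6) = (m - 2)*(m - 1)*(m + 4)*(m + 3)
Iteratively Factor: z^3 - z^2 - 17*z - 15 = (z - 5)*(z^2 + 4*z + 3) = (z - 5)*(z + 3)*(z + 1)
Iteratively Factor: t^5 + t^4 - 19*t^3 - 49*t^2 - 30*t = (t)*(t^4 + t^3 - 19*t^2 - 49*t - 30) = t*(t + 2)*(t^3 - t^2 - 17*t - 15) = t*(t + 1)*(t + 2)*(t^2 - 2*t - 15) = t*(t - 5)*(t + 1)*(t + 2)*(t + 3)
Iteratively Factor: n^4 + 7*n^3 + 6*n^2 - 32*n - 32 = (n + 4)*(n^3 + 3*n^2 - 6*n - 8) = (n + 4)^2*(n^2 - n - 2) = (n + 1)*(n + 4)^2*(n - 2)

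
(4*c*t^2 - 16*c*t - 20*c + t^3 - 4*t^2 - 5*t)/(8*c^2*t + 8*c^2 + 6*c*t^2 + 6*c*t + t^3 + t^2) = (t - 5)/(2*c + t)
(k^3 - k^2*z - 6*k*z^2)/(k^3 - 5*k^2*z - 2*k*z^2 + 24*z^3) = k/(k - 4*z)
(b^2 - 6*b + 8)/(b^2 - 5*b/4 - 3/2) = 4*(b - 4)/(4*b + 3)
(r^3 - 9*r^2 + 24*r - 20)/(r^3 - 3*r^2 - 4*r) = (-r^3 + 9*r^2 - 24*r + 20)/(r*(-r^2 + 3*r + 4))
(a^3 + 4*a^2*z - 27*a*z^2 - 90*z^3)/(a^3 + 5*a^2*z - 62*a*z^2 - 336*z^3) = (-a^2 + 2*a*z + 15*z^2)/(-a^2 + a*z + 56*z^2)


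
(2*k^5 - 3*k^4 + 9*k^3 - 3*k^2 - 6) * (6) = 12*k^5 - 18*k^4 + 54*k^3 - 18*k^2 - 36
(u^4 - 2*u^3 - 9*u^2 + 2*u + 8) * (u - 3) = u^5 - 5*u^4 - 3*u^3 + 29*u^2 + 2*u - 24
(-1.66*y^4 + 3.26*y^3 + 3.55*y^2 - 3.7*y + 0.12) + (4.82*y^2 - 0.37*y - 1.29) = -1.66*y^4 + 3.26*y^3 + 8.37*y^2 - 4.07*y - 1.17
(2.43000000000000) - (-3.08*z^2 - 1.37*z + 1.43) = 3.08*z^2 + 1.37*z + 1.0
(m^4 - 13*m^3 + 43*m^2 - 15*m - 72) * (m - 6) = m^5 - 19*m^4 + 121*m^3 - 273*m^2 + 18*m + 432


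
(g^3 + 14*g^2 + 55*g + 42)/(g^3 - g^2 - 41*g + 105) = (g^2 + 7*g + 6)/(g^2 - 8*g + 15)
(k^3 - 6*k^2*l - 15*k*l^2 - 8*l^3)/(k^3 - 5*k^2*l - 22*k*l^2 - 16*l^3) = (k + l)/(k + 2*l)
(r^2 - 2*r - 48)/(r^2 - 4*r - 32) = (r + 6)/(r + 4)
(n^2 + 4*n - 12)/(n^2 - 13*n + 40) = (n^2 + 4*n - 12)/(n^2 - 13*n + 40)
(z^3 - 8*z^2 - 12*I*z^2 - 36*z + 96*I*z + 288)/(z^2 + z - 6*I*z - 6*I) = (z^2 + z*(-8 - 6*I) + 48*I)/(z + 1)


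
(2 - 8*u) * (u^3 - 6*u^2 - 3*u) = -8*u^4 + 50*u^3 + 12*u^2 - 6*u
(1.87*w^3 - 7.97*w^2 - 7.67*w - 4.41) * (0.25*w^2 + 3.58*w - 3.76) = 0.4675*w^5 + 4.7021*w^4 - 37.4813*w^3 + 1.4061*w^2 + 13.0514*w + 16.5816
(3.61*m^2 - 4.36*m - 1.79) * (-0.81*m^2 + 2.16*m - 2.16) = -2.9241*m^4 + 11.3292*m^3 - 15.7653*m^2 + 5.5512*m + 3.8664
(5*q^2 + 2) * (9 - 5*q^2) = -25*q^4 + 35*q^2 + 18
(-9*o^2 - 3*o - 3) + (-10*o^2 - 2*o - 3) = -19*o^2 - 5*o - 6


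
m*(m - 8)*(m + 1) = m^3 - 7*m^2 - 8*m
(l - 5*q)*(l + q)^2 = l^3 - 3*l^2*q - 9*l*q^2 - 5*q^3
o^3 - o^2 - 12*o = o*(o - 4)*(o + 3)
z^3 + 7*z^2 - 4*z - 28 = (z - 2)*(z + 2)*(z + 7)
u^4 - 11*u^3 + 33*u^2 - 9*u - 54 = (u - 6)*(u - 3)^2*(u + 1)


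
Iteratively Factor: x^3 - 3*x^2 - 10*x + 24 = (x - 2)*(x^2 - x - 12) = (x - 2)*(x + 3)*(x - 4)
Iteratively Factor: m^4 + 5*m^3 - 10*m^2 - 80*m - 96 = (m + 4)*(m^3 + m^2 - 14*m - 24) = (m - 4)*(m + 4)*(m^2 + 5*m + 6) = (m - 4)*(m + 2)*(m + 4)*(m + 3)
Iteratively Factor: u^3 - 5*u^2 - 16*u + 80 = (u - 4)*(u^2 - u - 20) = (u - 5)*(u - 4)*(u + 4)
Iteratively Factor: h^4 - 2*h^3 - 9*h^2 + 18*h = (h - 3)*(h^3 + h^2 - 6*h) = (h - 3)*(h + 3)*(h^2 - 2*h) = (h - 3)*(h - 2)*(h + 3)*(h)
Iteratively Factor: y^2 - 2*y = (y)*(y - 2)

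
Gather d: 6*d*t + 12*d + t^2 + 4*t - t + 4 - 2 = d*(6*t + 12) + t^2 + 3*t + 2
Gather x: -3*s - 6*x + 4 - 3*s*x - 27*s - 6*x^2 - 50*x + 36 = -30*s - 6*x^2 + x*(-3*s - 56) + 40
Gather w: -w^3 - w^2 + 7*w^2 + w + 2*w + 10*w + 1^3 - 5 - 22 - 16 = -w^3 + 6*w^2 + 13*w - 42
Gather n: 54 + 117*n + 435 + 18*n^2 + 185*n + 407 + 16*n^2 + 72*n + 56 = 34*n^2 + 374*n + 952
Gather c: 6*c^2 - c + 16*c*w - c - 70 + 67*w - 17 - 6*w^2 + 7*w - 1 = 6*c^2 + c*(16*w - 2) - 6*w^2 + 74*w - 88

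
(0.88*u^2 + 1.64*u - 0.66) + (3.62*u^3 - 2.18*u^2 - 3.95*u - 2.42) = 3.62*u^3 - 1.3*u^2 - 2.31*u - 3.08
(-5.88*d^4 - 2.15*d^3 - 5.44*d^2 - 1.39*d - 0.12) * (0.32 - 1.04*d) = 6.1152*d^5 + 0.3544*d^4 + 4.9696*d^3 - 0.2952*d^2 - 0.32*d - 0.0384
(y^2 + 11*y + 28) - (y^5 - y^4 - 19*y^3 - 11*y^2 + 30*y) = -y^5 + y^4 + 19*y^3 + 12*y^2 - 19*y + 28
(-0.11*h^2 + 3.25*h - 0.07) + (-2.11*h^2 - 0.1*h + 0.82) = -2.22*h^2 + 3.15*h + 0.75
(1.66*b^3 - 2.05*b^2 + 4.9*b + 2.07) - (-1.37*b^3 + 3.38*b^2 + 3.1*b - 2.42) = 3.03*b^3 - 5.43*b^2 + 1.8*b + 4.49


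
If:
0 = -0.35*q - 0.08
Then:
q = -0.23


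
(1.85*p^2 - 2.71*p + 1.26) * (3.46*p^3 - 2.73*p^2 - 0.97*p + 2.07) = 6.401*p^5 - 14.4271*p^4 + 9.9634*p^3 + 3.0184*p^2 - 6.8319*p + 2.6082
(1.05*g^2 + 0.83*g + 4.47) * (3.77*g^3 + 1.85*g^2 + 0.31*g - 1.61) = 3.9585*g^5 + 5.0716*g^4 + 18.7129*g^3 + 6.8363*g^2 + 0.0493999999999999*g - 7.1967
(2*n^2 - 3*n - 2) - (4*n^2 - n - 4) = -2*n^2 - 2*n + 2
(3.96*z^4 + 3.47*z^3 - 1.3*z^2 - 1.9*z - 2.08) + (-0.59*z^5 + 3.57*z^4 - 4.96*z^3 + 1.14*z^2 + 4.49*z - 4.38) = -0.59*z^5 + 7.53*z^4 - 1.49*z^3 - 0.16*z^2 + 2.59*z - 6.46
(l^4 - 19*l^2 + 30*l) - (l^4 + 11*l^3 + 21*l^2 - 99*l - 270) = -11*l^3 - 40*l^2 + 129*l + 270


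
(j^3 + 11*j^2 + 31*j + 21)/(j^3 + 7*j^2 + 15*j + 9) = (j + 7)/(j + 3)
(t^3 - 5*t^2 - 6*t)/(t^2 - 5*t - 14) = t*(-t^2 + 5*t + 6)/(-t^2 + 5*t + 14)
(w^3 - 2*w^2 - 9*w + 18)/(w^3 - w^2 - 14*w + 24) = (w + 3)/(w + 4)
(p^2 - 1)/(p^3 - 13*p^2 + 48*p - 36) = (p + 1)/(p^2 - 12*p + 36)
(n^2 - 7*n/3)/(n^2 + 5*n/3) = (3*n - 7)/(3*n + 5)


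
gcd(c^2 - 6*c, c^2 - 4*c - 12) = c - 6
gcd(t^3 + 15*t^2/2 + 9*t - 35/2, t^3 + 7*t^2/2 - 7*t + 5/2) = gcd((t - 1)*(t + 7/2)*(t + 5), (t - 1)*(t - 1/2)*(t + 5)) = t^2 + 4*t - 5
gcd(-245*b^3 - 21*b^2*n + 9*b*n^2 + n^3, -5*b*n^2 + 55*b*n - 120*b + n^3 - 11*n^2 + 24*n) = 5*b - n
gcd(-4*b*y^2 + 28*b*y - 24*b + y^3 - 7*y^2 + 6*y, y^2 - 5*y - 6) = y - 6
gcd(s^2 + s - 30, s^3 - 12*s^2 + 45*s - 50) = s - 5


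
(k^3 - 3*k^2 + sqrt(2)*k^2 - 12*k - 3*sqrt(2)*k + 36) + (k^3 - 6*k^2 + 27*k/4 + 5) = 2*k^3 - 9*k^2 + sqrt(2)*k^2 - 21*k/4 - 3*sqrt(2)*k + 41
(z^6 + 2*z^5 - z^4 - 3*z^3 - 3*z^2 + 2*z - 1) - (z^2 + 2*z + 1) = z^6 + 2*z^5 - z^4 - 3*z^3 - 4*z^2 - 2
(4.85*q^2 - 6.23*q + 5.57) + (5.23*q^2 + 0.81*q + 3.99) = 10.08*q^2 - 5.42*q + 9.56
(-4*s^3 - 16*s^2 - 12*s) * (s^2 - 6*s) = -4*s^5 + 8*s^4 + 84*s^3 + 72*s^2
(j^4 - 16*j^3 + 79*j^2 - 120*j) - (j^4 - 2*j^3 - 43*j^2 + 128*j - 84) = -14*j^3 + 122*j^2 - 248*j + 84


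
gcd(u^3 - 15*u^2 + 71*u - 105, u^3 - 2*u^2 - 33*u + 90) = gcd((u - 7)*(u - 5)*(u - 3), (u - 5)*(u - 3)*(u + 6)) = u^2 - 8*u + 15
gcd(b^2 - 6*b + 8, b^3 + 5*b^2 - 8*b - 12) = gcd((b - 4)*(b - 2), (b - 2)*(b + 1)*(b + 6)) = b - 2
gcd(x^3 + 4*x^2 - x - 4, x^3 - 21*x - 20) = x^2 + 5*x + 4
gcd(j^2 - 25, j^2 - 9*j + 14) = 1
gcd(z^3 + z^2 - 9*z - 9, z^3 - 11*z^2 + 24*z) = z - 3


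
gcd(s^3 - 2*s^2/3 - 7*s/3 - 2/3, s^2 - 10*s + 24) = 1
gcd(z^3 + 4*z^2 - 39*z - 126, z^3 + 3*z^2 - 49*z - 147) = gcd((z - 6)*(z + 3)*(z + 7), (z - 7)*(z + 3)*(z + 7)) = z^2 + 10*z + 21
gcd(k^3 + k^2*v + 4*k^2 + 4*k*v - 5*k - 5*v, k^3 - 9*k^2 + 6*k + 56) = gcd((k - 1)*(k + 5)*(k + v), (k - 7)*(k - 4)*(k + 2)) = 1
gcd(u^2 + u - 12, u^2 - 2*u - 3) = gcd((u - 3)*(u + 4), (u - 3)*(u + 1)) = u - 3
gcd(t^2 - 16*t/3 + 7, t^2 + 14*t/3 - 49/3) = t - 7/3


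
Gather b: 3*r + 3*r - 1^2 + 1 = 6*r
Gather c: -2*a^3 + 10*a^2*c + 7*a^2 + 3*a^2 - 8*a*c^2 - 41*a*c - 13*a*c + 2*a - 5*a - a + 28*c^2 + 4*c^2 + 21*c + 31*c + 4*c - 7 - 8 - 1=-2*a^3 + 10*a^2 - 4*a + c^2*(32 - 8*a) + c*(10*a^2 - 54*a + 56) - 16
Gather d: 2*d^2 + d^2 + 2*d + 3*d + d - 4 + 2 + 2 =3*d^2 + 6*d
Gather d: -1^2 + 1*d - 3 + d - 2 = 2*d - 6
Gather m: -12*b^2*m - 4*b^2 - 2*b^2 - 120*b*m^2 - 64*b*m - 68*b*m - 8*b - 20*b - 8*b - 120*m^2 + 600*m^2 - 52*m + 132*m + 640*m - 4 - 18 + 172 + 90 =-6*b^2 - 36*b + m^2*(480 - 120*b) + m*(-12*b^2 - 132*b + 720) + 240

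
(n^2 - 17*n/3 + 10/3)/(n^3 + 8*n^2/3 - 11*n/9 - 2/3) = 3*(n - 5)/(3*n^2 + 10*n + 3)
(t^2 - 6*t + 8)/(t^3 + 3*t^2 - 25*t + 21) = (t^2 - 6*t + 8)/(t^3 + 3*t^2 - 25*t + 21)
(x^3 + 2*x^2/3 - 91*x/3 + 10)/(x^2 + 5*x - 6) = (3*x^2 - 16*x + 5)/(3*(x - 1))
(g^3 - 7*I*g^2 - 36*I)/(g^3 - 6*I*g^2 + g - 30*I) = (g - 6*I)/(g - 5*I)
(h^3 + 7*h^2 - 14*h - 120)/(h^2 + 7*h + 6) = (h^2 + h - 20)/(h + 1)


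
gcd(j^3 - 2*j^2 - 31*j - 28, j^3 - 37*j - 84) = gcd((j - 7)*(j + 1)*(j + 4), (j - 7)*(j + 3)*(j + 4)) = j^2 - 3*j - 28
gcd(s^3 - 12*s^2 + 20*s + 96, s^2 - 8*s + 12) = s - 6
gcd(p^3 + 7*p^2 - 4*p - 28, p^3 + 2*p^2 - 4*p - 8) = p^2 - 4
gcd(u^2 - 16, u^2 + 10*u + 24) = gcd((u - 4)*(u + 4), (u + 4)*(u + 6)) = u + 4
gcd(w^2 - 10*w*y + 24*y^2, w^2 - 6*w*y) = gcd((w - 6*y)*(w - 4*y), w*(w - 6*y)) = -w + 6*y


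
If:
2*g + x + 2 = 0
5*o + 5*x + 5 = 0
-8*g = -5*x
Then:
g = -5/9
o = -1/9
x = -8/9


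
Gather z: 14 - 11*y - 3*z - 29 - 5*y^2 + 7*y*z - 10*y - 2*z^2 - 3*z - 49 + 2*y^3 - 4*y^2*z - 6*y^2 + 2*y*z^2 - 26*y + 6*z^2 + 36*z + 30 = 2*y^3 - 11*y^2 - 47*y + z^2*(2*y + 4) + z*(-4*y^2 + 7*y + 30) - 34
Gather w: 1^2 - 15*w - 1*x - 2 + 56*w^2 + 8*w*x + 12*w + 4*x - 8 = 56*w^2 + w*(8*x - 3) + 3*x - 9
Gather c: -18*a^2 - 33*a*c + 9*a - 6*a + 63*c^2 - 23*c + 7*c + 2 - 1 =-18*a^2 + 3*a + 63*c^2 + c*(-33*a - 16) + 1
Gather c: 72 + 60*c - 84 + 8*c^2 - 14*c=8*c^2 + 46*c - 12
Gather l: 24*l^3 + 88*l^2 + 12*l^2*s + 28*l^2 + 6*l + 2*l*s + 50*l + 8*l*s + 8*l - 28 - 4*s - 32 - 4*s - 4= 24*l^3 + l^2*(12*s + 116) + l*(10*s + 64) - 8*s - 64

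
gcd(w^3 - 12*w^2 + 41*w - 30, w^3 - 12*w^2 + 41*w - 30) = w^3 - 12*w^2 + 41*w - 30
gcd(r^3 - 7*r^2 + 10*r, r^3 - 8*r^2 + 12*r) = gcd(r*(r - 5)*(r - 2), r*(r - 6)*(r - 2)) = r^2 - 2*r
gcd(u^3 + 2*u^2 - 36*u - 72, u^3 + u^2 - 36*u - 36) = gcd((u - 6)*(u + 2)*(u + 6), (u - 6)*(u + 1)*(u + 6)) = u^2 - 36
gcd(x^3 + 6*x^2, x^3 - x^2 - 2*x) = x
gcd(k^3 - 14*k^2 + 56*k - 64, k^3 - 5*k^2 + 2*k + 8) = k^2 - 6*k + 8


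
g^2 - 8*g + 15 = (g - 5)*(g - 3)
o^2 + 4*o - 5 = (o - 1)*(o + 5)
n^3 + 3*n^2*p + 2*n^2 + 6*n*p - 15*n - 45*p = (n - 3)*(n + 5)*(n + 3*p)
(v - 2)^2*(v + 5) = v^3 + v^2 - 16*v + 20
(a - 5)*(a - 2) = a^2 - 7*a + 10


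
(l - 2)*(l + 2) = l^2 - 4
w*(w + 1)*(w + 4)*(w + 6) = w^4 + 11*w^3 + 34*w^2 + 24*w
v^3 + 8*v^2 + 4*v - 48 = (v - 2)*(v + 4)*(v + 6)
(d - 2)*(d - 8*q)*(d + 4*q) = d^3 - 4*d^2*q - 2*d^2 - 32*d*q^2 + 8*d*q + 64*q^2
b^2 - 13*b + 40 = (b - 8)*(b - 5)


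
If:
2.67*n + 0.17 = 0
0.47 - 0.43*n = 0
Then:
No Solution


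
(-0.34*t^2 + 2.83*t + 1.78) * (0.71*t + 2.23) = -0.2414*t^3 + 1.2511*t^2 + 7.5747*t + 3.9694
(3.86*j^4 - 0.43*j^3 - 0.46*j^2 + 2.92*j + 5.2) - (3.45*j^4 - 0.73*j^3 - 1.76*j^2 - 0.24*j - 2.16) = 0.41*j^4 + 0.3*j^3 + 1.3*j^2 + 3.16*j + 7.36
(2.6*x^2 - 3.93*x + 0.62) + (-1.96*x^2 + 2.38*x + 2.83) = 0.64*x^2 - 1.55*x + 3.45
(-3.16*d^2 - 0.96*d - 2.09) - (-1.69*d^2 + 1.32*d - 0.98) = -1.47*d^2 - 2.28*d - 1.11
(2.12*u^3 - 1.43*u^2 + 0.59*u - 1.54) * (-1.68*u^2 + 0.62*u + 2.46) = -3.5616*u^5 + 3.7168*u^4 + 3.3374*u^3 - 0.5648*u^2 + 0.4966*u - 3.7884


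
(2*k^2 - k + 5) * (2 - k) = -2*k^3 + 5*k^2 - 7*k + 10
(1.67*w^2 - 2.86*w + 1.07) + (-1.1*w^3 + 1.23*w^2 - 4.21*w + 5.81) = -1.1*w^3 + 2.9*w^2 - 7.07*w + 6.88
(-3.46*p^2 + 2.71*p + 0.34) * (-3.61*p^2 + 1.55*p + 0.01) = 12.4906*p^4 - 15.1461*p^3 + 2.9385*p^2 + 0.5541*p + 0.0034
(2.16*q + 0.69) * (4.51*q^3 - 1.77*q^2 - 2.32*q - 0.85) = 9.7416*q^4 - 0.711300000000001*q^3 - 6.2325*q^2 - 3.4368*q - 0.5865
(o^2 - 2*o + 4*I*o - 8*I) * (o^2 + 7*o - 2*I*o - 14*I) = o^4 + 5*o^3 + 2*I*o^3 - 6*o^2 + 10*I*o^2 + 40*o - 28*I*o - 112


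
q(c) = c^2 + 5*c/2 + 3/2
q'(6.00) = 14.50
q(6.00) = 52.50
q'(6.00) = 14.50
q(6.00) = 52.50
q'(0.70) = 3.90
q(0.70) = 3.74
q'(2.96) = 8.42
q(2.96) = 17.66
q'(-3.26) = -4.02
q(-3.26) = 3.98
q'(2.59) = 7.68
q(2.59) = 14.68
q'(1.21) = 4.92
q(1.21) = 5.99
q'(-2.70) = -2.90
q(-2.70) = 2.04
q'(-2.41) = -2.32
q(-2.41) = 1.28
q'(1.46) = 5.42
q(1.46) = 7.28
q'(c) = 2*c + 5/2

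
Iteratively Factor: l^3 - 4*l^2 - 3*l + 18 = (l + 2)*(l^2 - 6*l + 9) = (l - 3)*(l + 2)*(l - 3)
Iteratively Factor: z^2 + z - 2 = (z - 1)*(z + 2)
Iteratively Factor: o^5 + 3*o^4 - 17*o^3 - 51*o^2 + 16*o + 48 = (o - 4)*(o^4 + 7*o^3 + 11*o^2 - 7*o - 12) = (o - 4)*(o + 1)*(o^3 + 6*o^2 + 5*o - 12) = (o - 4)*(o - 1)*(o + 1)*(o^2 + 7*o + 12) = (o - 4)*(o - 1)*(o + 1)*(o + 4)*(o + 3)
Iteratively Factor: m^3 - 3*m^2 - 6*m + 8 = (m - 4)*(m^2 + m - 2) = (m - 4)*(m - 1)*(m + 2)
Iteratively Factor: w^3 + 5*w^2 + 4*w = (w)*(w^2 + 5*w + 4) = w*(w + 4)*(w + 1)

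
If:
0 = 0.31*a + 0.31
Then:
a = -1.00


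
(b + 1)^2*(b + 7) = b^3 + 9*b^2 + 15*b + 7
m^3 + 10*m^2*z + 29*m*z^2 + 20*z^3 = (m + z)*(m + 4*z)*(m + 5*z)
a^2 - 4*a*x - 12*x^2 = (a - 6*x)*(a + 2*x)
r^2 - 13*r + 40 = (r - 8)*(r - 5)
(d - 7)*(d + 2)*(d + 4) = d^3 - d^2 - 34*d - 56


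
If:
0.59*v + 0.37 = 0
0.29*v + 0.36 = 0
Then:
No Solution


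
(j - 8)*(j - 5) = j^2 - 13*j + 40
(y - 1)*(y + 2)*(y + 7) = y^3 + 8*y^2 + 5*y - 14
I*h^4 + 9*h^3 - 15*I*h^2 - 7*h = h*(h - 7*I)*(h - I)*(I*h + 1)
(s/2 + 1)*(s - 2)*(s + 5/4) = s^3/2 + 5*s^2/8 - 2*s - 5/2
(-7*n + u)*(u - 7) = -7*n*u + 49*n + u^2 - 7*u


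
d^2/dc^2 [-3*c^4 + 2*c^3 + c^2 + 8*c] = -36*c^2 + 12*c + 2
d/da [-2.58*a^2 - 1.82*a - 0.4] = -5.16*a - 1.82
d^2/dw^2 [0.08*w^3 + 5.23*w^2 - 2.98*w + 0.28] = 0.48*w + 10.46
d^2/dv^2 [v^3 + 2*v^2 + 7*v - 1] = 6*v + 4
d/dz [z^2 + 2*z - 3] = 2*z + 2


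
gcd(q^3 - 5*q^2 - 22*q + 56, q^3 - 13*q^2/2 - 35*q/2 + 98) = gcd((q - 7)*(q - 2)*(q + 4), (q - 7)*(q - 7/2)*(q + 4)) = q^2 - 3*q - 28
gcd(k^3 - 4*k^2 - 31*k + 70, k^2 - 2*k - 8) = 1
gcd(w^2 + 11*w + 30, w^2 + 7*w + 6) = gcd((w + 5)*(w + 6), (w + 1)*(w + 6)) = w + 6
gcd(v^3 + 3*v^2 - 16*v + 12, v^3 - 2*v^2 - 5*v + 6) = v - 1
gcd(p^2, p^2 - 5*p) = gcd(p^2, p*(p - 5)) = p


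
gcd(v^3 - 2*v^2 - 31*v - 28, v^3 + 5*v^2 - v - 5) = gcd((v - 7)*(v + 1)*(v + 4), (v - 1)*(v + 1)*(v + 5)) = v + 1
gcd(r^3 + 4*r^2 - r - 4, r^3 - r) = r^2 - 1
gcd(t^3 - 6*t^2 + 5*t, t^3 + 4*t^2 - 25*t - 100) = t - 5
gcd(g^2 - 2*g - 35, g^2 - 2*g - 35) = g^2 - 2*g - 35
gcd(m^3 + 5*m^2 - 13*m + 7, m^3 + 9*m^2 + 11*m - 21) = m^2 + 6*m - 7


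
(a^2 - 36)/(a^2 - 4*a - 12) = (a + 6)/(a + 2)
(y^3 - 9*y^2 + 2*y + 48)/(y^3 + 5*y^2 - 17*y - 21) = (y^2 - 6*y - 16)/(y^2 + 8*y + 7)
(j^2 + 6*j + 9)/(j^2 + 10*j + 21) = (j + 3)/(j + 7)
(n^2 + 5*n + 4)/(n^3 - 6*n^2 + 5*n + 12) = (n + 4)/(n^2 - 7*n + 12)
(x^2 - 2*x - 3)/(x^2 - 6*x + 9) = (x + 1)/(x - 3)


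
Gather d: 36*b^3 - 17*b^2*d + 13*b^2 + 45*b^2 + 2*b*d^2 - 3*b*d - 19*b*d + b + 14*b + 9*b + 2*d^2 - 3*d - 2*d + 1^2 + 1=36*b^3 + 58*b^2 + 24*b + d^2*(2*b + 2) + d*(-17*b^2 - 22*b - 5) + 2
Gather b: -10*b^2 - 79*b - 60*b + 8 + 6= -10*b^2 - 139*b + 14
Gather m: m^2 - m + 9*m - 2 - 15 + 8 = m^2 + 8*m - 9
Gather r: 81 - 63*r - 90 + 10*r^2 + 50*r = 10*r^2 - 13*r - 9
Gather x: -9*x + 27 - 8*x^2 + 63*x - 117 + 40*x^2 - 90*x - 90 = 32*x^2 - 36*x - 180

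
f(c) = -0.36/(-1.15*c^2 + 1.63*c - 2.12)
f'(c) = -0.36*(2.3*c - 1.63)/(-1.15*c^2 + 1.63*c - 2.12)^2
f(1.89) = 0.11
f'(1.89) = -0.10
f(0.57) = 0.23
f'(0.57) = 0.05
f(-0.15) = 0.15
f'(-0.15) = 0.12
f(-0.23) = 0.14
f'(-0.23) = 0.12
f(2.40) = 0.07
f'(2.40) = -0.06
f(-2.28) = 0.03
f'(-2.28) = 0.02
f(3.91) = 0.03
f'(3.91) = -0.01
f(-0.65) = 0.10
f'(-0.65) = 0.08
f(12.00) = 0.00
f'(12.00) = -0.00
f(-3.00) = 0.02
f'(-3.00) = 0.01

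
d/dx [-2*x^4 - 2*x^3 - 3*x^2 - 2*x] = -8*x^3 - 6*x^2 - 6*x - 2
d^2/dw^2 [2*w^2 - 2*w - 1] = 4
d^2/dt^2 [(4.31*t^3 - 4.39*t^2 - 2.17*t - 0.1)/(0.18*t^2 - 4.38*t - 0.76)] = (7.105427357601e-15*t^4 + 159.485976*t^3 + 82.460016*t^2 + 13.62864*t + 5.511424)/(0.005832*t^6 - 0.425736*t^5 + 10.285704*t^4 - 80.432568*t^3 - 43.428528*t^2 - 7.589664*t - 0.438976)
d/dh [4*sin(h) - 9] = 4*cos(h)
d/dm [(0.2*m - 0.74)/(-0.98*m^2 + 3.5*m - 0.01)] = (0.196*m^2 - 1.4504*m + 2.588)/(0.9604*m^4 - 6.86*m^3 + 12.2696*m^2 - 0.07*m + 0.0001)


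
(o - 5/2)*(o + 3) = o^2 + o/2 - 15/2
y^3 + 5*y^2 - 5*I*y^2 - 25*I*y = y*(y + 5)*(y - 5*I)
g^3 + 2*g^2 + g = g*(g + 1)^2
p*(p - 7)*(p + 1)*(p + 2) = p^4 - 4*p^3 - 19*p^2 - 14*p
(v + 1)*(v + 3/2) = v^2 + 5*v/2 + 3/2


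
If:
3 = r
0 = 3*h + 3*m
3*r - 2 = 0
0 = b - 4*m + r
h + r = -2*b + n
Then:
No Solution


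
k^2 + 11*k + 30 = (k + 5)*(k + 6)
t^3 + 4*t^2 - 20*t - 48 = (t - 4)*(t + 2)*(t + 6)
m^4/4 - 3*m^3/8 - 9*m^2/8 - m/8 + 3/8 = (m/2 + 1/2)^2*(m - 3)*(m - 1/2)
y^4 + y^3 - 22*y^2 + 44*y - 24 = (y - 2)^2*(y - 1)*(y + 6)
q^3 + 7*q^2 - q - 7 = (q - 1)*(q + 1)*(q + 7)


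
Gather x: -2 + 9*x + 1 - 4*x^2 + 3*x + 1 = -4*x^2 + 12*x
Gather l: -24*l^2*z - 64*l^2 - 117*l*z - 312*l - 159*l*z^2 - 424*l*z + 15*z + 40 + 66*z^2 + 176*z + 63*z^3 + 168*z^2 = l^2*(-24*z - 64) + l*(-159*z^2 - 541*z - 312) + 63*z^3 + 234*z^2 + 191*z + 40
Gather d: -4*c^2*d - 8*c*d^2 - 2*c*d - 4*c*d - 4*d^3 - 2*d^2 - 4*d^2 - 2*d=-4*d^3 + d^2*(-8*c - 6) + d*(-4*c^2 - 6*c - 2)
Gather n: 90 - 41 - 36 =13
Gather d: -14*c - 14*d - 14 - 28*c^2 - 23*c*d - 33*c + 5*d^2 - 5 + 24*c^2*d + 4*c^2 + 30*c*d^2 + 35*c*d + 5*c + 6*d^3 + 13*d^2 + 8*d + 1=-24*c^2 - 42*c + 6*d^3 + d^2*(30*c + 18) + d*(24*c^2 + 12*c - 6) - 18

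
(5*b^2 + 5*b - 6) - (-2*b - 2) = 5*b^2 + 7*b - 4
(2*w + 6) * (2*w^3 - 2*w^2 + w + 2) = 4*w^4 + 8*w^3 - 10*w^2 + 10*w + 12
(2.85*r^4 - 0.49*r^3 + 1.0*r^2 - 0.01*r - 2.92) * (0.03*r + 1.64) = 0.0855*r^5 + 4.6593*r^4 - 0.7736*r^3 + 1.6397*r^2 - 0.104*r - 4.7888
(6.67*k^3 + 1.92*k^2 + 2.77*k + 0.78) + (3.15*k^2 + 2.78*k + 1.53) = 6.67*k^3 + 5.07*k^2 + 5.55*k + 2.31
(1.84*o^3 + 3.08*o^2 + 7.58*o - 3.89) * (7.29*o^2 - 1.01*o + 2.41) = 13.4136*o^5 + 20.5948*o^4 + 56.5818*o^3 - 28.5911*o^2 + 22.1967*o - 9.3749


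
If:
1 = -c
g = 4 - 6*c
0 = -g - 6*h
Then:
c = -1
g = 10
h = -5/3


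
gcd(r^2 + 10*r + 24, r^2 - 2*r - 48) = r + 6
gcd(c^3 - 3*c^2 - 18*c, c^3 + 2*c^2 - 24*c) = c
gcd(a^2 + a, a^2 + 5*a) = a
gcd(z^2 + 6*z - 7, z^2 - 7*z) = 1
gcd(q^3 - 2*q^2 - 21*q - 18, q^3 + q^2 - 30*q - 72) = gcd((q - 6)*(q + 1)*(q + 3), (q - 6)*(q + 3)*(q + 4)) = q^2 - 3*q - 18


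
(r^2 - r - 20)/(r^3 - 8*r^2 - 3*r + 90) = (r + 4)/(r^2 - 3*r - 18)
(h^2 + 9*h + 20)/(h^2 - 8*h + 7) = (h^2 + 9*h + 20)/(h^2 - 8*h + 7)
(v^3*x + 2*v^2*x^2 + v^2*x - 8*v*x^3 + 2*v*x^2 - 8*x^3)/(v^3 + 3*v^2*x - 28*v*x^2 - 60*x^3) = x*(v^3 + 2*v^2*x + v^2 - 8*v*x^2 + 2*v*x - 8*x^2)/(v^3 + 3*v^2*x - 28*v*x^2 - 60*x^3)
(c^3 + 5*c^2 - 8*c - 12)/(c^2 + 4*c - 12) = c + 1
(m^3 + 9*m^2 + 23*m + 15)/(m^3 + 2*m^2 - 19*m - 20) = (m + 3)/(m - 4)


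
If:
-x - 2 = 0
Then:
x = -2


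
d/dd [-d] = -1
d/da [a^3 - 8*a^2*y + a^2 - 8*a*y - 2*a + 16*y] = 3*a^2 - 16*a*y + 2*a - 8*y - 2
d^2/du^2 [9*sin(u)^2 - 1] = 18*cos(2*u)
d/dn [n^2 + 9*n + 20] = 2*n + 9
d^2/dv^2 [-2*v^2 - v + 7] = -4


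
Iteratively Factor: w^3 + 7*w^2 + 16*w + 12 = (w + 3)*(w^2 + 4*w + 4) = (w + 2)*(w + 3)*(w + 2)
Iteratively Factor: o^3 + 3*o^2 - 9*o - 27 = (o + 3)*(o^2 - 9) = (o - 3)*(o + 3)*(o + 3)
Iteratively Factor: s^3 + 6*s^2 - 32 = (s - 2)*(s^2 + 8*s + 16) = (s - 2)*(s + 4)*(s + 4)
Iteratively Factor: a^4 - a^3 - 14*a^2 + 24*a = (a - 3)*(a^3 + 2*a^2 - 8*a) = (a - 3)*(a - 2)*(a^2 + 4*a) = a*(a - 3)*(a - 2)*(a + 4)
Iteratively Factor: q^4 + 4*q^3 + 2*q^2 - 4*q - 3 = (q + 3)*(q^3 + q^2 - q - 1) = (q + 1)*(q + 3)*(q^2 - 1) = (q + 1)^2*(q + 3)*(q - 1)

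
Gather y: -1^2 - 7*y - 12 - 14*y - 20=-21*y - 33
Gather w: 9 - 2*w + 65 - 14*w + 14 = 88 - 16*w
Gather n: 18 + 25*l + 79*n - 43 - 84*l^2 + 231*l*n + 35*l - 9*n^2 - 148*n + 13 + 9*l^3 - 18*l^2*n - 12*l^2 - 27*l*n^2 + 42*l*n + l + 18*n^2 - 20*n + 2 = 9*l^3 - 96*l^2 + 61*l + n^2*(9 - 27*l) + n*(-18*l^2 + 273*l - 89) - 10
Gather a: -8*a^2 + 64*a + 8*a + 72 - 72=-8*a^2 + 72*a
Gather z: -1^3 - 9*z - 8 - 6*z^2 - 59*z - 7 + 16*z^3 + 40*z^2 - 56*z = 16*z^3 + 34*z^2 - 124*z - 16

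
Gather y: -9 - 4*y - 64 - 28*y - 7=-32*y - 80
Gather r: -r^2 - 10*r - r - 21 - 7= -r^2 - 11*r - 28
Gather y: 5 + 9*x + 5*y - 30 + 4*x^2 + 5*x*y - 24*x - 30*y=4*x^2 - 15*x + y*(5*x - 25) - 25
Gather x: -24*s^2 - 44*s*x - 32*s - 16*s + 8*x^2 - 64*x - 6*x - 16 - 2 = -24*s^2 - 48*s + 8*x^2 + x*(-44*s - 70) - 18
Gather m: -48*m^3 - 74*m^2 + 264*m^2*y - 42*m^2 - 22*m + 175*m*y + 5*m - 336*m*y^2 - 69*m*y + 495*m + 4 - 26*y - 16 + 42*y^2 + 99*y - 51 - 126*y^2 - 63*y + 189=-48*m^3 + m^2*(264*y - 116) + m*(-336*y^2 + 106*y + 478) - 84*y^2 + 10*y + 126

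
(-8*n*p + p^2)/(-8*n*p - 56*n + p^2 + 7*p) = p/(p + 7)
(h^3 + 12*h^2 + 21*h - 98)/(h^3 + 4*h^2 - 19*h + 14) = (h + 7)/(h - 1)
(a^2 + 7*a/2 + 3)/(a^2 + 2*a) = (a + 3/2)/a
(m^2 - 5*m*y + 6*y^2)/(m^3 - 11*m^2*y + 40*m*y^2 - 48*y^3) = (m - 2*y)/(m^2 - 8*m*y + 16*y^2)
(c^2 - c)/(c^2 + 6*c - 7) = c/(c + 7)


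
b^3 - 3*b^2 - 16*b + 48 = (b - 4)*(b - 3)*(b + 4)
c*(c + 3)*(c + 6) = c^3 + 9*c^2 + 18*c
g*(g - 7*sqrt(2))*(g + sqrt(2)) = g^3 - 6*sqrt(2)*g^2 - 14*g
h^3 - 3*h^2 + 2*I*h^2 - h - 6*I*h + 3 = (h - 3)*(h + I)^2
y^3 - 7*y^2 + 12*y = y*(y - 4)*(y - 3)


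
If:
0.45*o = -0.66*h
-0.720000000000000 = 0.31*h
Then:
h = -2.32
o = 3.41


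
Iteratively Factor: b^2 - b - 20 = (b + 4)*(b - 5)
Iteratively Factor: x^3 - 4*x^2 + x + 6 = (x + 1)*(x^2 - 5*x + 6) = (x - 2)*(x + 1)*(x - 3)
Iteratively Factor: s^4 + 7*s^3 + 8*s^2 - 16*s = (s + 4)*(s^3 + 3*s^2 - 4*s) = (s - 1)*(s + 4)*(s^2 + 4*s) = s*(s - 1)*(s + 4)*(s + 4)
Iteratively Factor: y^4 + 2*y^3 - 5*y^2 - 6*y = (y + 3)*(y^3 - y^2 - 2*y) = (y + 1)*(y + 3)*(y^2 - 2*y) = (y - 2)*(y + 1)*(y + 3)*(y)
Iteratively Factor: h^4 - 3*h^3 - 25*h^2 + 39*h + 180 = (h - 4)*(h^3 + h^2 - 21*h - 45) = (h - 5)*(h - 4)*(h^2 + 6*h + 9) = (h - 5)*(h - 4)*(h + 3)*(h + 3)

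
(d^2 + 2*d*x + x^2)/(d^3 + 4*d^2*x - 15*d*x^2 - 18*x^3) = (-d - x)/(-d^2 - 3*d*x + 18*x^2)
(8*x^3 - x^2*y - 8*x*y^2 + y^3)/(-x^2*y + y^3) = (-8*x + y)/y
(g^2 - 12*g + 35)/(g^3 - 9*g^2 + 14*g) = (g - 5)/(g*(g - 2))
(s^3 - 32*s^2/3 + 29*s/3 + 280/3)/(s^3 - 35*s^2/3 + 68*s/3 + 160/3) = (3*s + 7)/(3*s + 4)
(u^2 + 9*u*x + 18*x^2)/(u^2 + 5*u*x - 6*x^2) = (-u - 3*x)/(-u + x)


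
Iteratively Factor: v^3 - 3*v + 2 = (v + 2)*(v^2 - 2*v + 1) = (v - 1)*(v + 2)*(v - 1)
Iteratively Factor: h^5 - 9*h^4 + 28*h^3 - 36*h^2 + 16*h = (h - 4)*(h^4 - 5*h^3 + 8*h^2 - 4*h) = (h - 4)*(h - 2)*(h^3 - 3*h^2 + 2*h) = (h - 4)*(h - 2)^2*(h^2 - h) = h*(h - 4)*(h - 2)^2*(h - 1)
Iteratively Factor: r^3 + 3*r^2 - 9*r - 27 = (r + 3)*(r^2 - 9) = (r + 3)^2*(r - 3)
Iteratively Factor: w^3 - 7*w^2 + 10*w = (w - 2)*(w^2 - 5*w) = (w - 5)*(w - 2)*(w)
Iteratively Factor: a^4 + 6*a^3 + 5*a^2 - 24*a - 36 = (a + 2)*(a^3 + 4*a^2 - 3*a - 18) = (a - 2)*(a + 2)*(a^2 + 6*a + 9) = (a - 2)*(a + 2)*(a + 3)*(a + 3)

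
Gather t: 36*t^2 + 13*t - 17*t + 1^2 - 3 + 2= 36*t^2 - 4*t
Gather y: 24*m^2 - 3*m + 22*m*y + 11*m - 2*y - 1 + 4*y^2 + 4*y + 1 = 24*m^2 + 8*m + 4*y^2 + y*(22*m + 2)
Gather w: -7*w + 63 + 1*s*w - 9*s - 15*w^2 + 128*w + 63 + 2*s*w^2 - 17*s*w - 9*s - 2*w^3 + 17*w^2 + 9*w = -18*s - 2*w^3 + w^2*(2*s + 2) + w*(130 - 16*s) + 126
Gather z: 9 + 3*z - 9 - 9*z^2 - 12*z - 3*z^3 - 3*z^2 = -3*z^3 - 12*z^2 - 9*z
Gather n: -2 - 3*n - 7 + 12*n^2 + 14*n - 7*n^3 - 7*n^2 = -7*n^3 + 5*n^2 + 11*n - 9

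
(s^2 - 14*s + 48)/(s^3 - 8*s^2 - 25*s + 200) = (s - 6)/(s^2 - 25)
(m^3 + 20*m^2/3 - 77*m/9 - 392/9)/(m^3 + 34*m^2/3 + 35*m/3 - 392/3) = (m + 7/3)/(m + 7)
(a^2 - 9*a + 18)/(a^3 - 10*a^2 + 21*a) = (a - 6)/(a*(a - 7))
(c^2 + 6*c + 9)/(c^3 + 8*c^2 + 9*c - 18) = (c + 3)/(c^2 + 5*c - 6)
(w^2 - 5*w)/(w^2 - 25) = w/(w + 5)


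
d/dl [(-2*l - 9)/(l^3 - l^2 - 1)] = (-2*l^3 + 2*l^2 + l*(2*l + 9)*(3*l - 2) + 2)/(-l^3 + l^2 + 1)^2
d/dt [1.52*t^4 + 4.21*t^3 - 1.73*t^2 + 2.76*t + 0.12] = 6.08*t^3 + 12.63*t^2 - 3.46*t + 2.76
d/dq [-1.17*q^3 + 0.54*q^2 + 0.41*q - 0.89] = -3.51*q^2 + 1.08*q + 0.41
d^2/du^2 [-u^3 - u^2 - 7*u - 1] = -6*u - 2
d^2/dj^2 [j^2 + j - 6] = 2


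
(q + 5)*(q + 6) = q^2 + 11*q + 30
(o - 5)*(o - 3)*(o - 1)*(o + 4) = o^4 - 5*o^3 - 13*o^2 + 77*o - 60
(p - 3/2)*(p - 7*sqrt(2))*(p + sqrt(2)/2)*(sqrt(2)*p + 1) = sqrt(2)*p^4 - 12*p^3 - 3*sqrt(2)*p^3/2 - 27*sqrt(2)*p^2/2 + 18*p^2 - 7*p + 81*sqrt(2)*p/4 + 21/2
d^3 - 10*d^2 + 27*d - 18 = (d - 6)*(d - 3)*(d - 1)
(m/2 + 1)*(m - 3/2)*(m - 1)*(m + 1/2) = m^4/2 - 15*m^2/8 + 5*m/8 + 3/4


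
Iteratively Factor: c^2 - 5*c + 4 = (c - 4)*(c - 1)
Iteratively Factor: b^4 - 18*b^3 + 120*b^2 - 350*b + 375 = (b - 5)*(b^3 - 13*b^2 + 55*b - 75) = (b - 5)^2*(b^2 - 8*b + 15) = (b - 5)^2*(b - 3)*(b - 5)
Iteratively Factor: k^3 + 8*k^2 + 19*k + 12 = (k + 1)*(k^2 + 7*k + 12) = (k + 1)*(k + 4)*(k + 3)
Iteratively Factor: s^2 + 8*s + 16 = (s + 4)*(s + 4)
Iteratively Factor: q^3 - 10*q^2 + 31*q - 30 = (q - 2)*(q^2 - 8*q + 15) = (q - 3)*(q - 2)*(q - 5)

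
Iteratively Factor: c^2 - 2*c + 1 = (c - 1)*(c - 1)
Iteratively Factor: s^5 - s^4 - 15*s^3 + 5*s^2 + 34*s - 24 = (s + 3)*(s^4 - 4*s^3 - 3*s^2 + 14*s - 8) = (s - 1)*(s + 3)*(s^3 - 3*s^2 - 6*s + 8) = (s - 1)*(s + 2)*(s + 3)*(s^2 - 5*s + 4) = (s - 1)^2*(s + 2)*(s + 3)*(s - 4)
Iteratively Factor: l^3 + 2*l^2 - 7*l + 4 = (l - 1)*(l^2 + 3*l - 4) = (l - 1)^2*(l + 4)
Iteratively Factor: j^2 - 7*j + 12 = (j - 4)*(j - 3)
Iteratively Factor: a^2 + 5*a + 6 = (a + 2)*(a + 3)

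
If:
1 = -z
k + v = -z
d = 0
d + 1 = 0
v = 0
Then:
No Solution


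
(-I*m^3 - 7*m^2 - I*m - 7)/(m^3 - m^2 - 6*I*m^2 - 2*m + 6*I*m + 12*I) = (-I*m^3 - 7*m^2 - I*m - 7)/(m^3 + m^2*(-1 - 6*I) + m*(-2 + 6*I) + 12*I)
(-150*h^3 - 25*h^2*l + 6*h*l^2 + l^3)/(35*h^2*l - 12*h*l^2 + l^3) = (-30*h^2 - 11*h*l - l^2)/(l*(7*h - l))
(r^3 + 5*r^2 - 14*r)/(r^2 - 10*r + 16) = r*(r + 7)/(r - 8)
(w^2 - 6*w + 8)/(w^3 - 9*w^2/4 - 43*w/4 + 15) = 4*(w - 2)/(4*w^2 + 7*w - 15)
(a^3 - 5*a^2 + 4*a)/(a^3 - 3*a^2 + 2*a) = (a - 4)/(a - 2)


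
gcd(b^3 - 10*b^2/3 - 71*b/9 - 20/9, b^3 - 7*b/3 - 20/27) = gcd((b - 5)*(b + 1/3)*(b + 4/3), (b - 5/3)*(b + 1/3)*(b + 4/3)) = b^2 + 5*b/3 + 4/9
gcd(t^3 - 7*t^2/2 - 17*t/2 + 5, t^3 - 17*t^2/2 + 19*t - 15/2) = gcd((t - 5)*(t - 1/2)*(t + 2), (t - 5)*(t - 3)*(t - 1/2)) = t^2 - 11*t/2 + 5/2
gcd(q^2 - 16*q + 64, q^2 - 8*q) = q - 8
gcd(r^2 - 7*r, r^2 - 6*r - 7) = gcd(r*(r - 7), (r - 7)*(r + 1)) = r - 7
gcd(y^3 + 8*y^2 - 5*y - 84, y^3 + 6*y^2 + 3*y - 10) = 1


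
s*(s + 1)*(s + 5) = s^3 + 6*s^2 + 5*s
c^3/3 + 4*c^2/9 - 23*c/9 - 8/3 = (c/3 + 1)*(c - 8/3)*(c + 1)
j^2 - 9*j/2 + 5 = (j - 5/2)*(j - 2)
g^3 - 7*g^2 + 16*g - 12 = (g - 3)*(g - 2)^2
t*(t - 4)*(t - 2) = t^3 - 6*t^2 + 8*t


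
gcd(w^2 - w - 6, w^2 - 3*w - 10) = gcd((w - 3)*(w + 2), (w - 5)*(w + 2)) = w + 2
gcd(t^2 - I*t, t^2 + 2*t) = t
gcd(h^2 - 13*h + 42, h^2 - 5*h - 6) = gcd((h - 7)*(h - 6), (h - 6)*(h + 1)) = h - 6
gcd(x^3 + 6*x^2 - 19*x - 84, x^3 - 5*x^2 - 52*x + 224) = x^2 + 3*x - 28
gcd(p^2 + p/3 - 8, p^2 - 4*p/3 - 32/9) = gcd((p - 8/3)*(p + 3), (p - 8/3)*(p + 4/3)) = p - 8/3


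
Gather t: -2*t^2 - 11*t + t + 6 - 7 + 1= -2*t^2 - 10*t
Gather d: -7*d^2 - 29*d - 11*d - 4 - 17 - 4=-7*d^2 - 40*d - 25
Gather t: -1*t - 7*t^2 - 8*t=-7*t^2 - 9*t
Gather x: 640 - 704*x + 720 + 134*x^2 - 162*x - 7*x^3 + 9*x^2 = -7*x^3 + 143*x^2 - 866*x + 1360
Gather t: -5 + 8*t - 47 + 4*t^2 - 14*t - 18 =4*t^2 - 6*t - 70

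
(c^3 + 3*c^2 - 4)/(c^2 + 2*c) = c + 1 - 2/c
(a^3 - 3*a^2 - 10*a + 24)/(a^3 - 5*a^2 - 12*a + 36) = (a - 4)/(a - 6)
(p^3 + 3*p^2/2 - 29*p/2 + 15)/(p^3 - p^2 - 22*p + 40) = (p - 3/2)/(p - 4)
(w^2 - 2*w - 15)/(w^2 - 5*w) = (w + 3)/w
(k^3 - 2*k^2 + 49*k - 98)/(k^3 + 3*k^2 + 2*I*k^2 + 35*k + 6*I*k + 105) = (k^2 - k*(2 + 7*I) + 14*I)/(k^2 + k*(3 - 5*I) - 15*I)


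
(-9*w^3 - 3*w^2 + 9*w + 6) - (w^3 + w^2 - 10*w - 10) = -10*w^3 - 4*w^2 + 19*w + 16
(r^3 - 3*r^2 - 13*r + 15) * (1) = r^3 - 3*r^2 - 13*r + 15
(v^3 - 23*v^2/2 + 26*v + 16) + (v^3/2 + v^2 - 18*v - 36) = 3*v^3/2 - 21*v^2/2 + 8*v - 20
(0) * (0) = 0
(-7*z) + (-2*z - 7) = -9*z - 7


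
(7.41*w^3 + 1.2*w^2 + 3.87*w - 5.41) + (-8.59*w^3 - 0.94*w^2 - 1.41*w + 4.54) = -1.18*w^3 + 0.26*w^2 + 2.46*w - 0.87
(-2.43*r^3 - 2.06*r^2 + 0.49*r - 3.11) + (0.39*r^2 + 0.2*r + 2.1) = -2.43*r^3 - 1.67*r^2 + 0.69*r - 1.01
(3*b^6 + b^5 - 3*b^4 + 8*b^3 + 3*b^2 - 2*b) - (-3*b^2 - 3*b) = 3*b^6 + b^5 - 3*b^4 + 8*b^3 + 6*b^2 + b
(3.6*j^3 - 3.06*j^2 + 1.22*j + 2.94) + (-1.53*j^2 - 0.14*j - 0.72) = 3.6*j^3 - 4.59*j^2 + 1.08*j + 2.22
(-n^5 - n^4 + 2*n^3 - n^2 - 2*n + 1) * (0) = 0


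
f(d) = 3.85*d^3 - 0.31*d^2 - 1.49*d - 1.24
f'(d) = 11.55*d^2 - 0.62*d - 1.49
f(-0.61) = -1.32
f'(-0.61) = 3.19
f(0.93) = 0.20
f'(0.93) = 7.92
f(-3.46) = -159.27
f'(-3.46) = 138.93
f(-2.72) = -76.96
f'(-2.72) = 85.65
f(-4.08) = -261.80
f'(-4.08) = 193.31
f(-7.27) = -1486.12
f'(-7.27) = 613.47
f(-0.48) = -1.02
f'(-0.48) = 1.47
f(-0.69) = -1.62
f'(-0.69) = 4.44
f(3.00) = 95.45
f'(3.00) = 100.60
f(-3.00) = -103.51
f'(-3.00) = 104.32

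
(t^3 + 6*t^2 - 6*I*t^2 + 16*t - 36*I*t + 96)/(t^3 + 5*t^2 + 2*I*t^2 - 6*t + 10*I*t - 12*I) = (t - 8*I)/(t - 1)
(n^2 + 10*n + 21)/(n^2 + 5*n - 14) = (n + 3)/(n - 2)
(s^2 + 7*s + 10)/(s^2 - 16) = (s^2 + 7*s + 10)/(s^2 - 16)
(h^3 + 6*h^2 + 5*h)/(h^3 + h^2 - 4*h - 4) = h*(h + 5)/(h^2 - 4)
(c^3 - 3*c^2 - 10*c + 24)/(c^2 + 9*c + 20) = (c^3 - 3*c^2 - 10*c + 24)/(c^2 + 9*c + 20)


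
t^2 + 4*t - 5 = (t - 1)*(t + 5)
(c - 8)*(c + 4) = c^2 - 4*c - 32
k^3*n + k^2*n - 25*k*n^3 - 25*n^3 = (k - 5*n)*(k + 5*n)*(k*n + n)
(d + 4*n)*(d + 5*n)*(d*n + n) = d^3*n + 9*d^2*n^2 + d^2*n + 20*d*n^3 + 9*d*n^2 + 20*n^3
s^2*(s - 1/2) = s^3 - s^2/2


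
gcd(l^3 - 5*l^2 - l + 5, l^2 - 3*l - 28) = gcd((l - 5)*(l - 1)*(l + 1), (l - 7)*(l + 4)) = 1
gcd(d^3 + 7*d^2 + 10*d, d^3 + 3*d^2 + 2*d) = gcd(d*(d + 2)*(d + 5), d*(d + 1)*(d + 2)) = d^2 + 2*d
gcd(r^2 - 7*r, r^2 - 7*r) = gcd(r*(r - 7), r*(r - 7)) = r^2 - 7*r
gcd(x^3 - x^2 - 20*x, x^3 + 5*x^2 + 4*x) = x^2 + 4*x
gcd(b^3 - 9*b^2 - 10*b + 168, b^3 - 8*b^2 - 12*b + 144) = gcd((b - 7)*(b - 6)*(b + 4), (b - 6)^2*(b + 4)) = b^2 - 2*b - 24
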